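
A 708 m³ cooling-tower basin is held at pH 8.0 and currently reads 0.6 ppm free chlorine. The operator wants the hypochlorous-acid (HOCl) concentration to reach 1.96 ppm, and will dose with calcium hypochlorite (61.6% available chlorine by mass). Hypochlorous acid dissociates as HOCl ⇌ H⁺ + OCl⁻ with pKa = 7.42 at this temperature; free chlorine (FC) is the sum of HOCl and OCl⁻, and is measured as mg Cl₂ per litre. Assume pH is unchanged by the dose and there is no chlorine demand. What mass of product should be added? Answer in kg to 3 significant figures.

Volume: 708 m³ = 708,000 L.
[OCl⁻]/[HOCl] = 10^(pH − pKa) = 10^(8.0 − 7.42) = 3.802; fraction as HOCl = 1/(1 + 3.802) = 0.2083.
Free chlorine required for 1.96 ppm HOCl: 1.96 / 0.2083 = 9.412 ppm.
FC to add: 9.412 − 0.6 = 8.812 mg/L as Cl₂.
Cl₂ equivalent: 8.812 mg/L × 708,000 L = 6239 g.
Product at 61.6% available Cl: 6239 / 0.616 = 10,130 g.

10.1 kg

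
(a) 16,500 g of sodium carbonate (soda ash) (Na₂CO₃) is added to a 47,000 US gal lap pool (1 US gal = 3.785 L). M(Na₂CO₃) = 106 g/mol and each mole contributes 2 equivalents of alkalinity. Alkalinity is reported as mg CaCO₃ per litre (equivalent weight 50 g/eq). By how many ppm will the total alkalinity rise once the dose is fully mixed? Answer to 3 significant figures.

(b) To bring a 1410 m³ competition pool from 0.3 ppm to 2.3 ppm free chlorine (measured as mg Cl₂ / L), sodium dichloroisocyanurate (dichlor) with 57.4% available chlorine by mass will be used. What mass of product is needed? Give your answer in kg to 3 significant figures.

(a) 87.5 ppm; (b) 4.91 kg

(a) Volume: 47,000 US gal × 3.785 L/gal = 177,895 L.
(a) Moles of Na₂CO₃: 16,500 g ÷ 106 g/mol = 155.7 mol → 311.3 eq of alkalinity.
(a) As CaCO₃: 311.3 eq × 50 g/eq = 15,570 g.
(a) Rise: 15,570 g / 177,895 L × 1000 = 87.5 mg/L.

(b) Volume: 1410 m³ = 1,410,000 L.
(b) Chlorine deficit: 2.3 − 0.3 = 2 ppm = 2 mg/L as Cl₂.
(b) Cl₂ equivalent needed: 2 mg/L × 1,410,000 L = 2,820,000 mg = 2820 g.
(b) Product at 57.4% available chlorine: 2820 / 0.574 = 4913 g.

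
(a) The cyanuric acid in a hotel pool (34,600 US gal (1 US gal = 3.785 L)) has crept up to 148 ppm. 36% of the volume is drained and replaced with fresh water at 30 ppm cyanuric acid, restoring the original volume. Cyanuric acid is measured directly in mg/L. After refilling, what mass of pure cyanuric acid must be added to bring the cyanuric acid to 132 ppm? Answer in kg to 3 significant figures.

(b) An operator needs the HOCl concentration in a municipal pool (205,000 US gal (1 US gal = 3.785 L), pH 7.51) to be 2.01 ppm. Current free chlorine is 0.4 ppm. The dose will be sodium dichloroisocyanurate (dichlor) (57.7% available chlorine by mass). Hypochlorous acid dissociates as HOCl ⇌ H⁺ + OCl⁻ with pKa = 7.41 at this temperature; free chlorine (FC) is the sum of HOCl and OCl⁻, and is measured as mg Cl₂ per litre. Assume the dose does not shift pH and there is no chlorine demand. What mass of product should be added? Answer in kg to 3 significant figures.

(a) Volume: 34,600 US gal × 3.785 L/gal = 130,961 L.
(a) After draining 36% and refilling: 148 × 0.64 + 30 × 0.36 = 105.52 ppm.
(a) Deficit to target: 132 − 105.52 = 26.48 mg/L.
(a) Mass: 26.48 mg/L × 130,961 L = 3468 g cyanuric acid.

(b) Volume: 205,000 US gal × 3.785 L/gal = 775,925 L.
(b) [OCl⁻]/[HOCl] = 10^(pH − pKa) = 10^(7.51 − 7.41) = 1.259; fraction as HOCl = 1/(1 + 1.259) = 0.4427.
(b) Free chlorine required for 2.01 ppm HOCl: 2.01 / 0.4427 = 4.54 ppm.
(b) FC to add: 4.54 − 0.4 = 4.14 mg/L as Cl₂.
(b) Cl₂ equivalent: 4.14 mg/L × 775,925 L = 3213 g.
(b) Product at 57.7% available Cl: 3213 / 0.577 = 5568 g.

(a) 3.47 kg; (b) 5.57 kg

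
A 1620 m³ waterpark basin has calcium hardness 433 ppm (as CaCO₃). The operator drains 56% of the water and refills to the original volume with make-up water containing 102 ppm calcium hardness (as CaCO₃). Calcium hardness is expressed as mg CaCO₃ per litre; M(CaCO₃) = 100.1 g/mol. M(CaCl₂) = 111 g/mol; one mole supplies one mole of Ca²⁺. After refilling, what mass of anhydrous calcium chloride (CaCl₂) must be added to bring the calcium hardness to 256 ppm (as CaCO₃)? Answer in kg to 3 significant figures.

Volume: 1620 m³ = 1,620,000 L.
After draining 56% and refilling: 433 × 0.44 + 102 × 0.56 = 247.64 ppm.
Deficit to target: 256 − 247.64 = 8.36 mg/L.
As CaCO₃: 8.36 mg/L × 1,620,000 L = 13,540 g; ÷ 100.1 = 135.3 mol Ca²⁺.
Mass: 135.3 × 111 = 15,020 g.

15.0 kg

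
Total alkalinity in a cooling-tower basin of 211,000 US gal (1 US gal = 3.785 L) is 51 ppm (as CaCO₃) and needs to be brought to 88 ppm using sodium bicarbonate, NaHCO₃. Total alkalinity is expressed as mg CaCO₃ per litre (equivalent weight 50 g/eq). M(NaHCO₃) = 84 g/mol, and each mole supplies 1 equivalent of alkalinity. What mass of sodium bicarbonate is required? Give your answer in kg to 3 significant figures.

Volume: 211,000 US gal × 3.785 L/gal = 798,635 L.
Alkalinity to add: (88 − 51) = 37 mg/L as CaCO₃ × 798,635 L = 29,550 g as CaCO₃.
Equivalents: 29,550 g ÷ 50 g/eq = 591 eq.
NaHCO₃ supplies 1 eq per mole → 591 mol.
Mass: 591 mol × 84 g/mol = 49,640 g.

49.6 kg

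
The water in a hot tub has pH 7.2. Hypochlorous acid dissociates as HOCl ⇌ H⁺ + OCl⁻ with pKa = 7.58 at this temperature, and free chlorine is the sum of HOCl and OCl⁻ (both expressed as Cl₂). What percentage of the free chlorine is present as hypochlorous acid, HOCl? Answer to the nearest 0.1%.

[OCl⁻]/[HOCl] = 10^(pH − pKa) = 10^(7.2 − 7.58) = 10^-0.38 = 0.4169.
Fraction as HOCl = 1 / (1 + 0.4169) = 0.7058.

70.6%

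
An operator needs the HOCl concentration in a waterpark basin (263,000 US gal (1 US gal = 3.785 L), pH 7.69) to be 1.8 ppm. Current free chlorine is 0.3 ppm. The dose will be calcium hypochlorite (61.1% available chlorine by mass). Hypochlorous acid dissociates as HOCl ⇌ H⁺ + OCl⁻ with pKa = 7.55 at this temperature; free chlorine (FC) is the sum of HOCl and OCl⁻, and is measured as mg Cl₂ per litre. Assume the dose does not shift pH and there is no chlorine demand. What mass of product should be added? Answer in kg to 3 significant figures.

6.49 kg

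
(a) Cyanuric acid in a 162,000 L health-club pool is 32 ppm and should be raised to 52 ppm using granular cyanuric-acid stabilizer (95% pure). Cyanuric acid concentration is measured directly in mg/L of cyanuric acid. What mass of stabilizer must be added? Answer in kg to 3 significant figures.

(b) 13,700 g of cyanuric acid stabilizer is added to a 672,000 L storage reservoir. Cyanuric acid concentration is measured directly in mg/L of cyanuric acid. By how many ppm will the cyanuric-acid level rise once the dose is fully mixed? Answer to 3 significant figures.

(a) 3.41 kg; (b) 20.4 ppm

(a) CYA to add: (52 − 32) = 20 mg/L × 162,000 L = 3240 g cyanuric acid.
(a) At 95% purity: 3240 / 0.95 = 3411 g product.

(b) Rise: 13,700 g / 672,000 L × 1000 = 20.39 mg/L.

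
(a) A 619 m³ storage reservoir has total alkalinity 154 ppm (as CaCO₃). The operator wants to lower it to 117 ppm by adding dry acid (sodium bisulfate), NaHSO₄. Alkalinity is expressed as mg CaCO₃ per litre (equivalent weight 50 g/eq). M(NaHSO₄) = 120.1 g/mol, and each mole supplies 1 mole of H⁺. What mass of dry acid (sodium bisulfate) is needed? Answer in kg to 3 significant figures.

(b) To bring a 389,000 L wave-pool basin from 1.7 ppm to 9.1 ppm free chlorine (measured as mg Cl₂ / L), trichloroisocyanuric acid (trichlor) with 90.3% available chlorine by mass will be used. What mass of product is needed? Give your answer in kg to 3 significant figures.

(a) Volume: 619 m³ = 619,000 L.
(a) Alkalinity to neutralize: (154 − 117) = 37 mg/L as CaCO₃ × 619,000 L = 22,900 g as CaCO₃.
(a) Equivalents of H⁺ required: 22,900 ÷ 50 g/eq = 458.1 eq = 458.1 mol NaHSO₄.
(a) Mass of NaHSO₄: 458.1 × 120.1 = 55,010 g.

(b) Chlorine deficit: 9.1 − 1.7 = 7.4 ppm = 7.4 mg/L as Cl₂.
(b) Cl₂ equivalent needed: 7.4 mg/L × 389,000 L = 2,879,000 mg = 2879 g.
(b) Product at 90.3% available chlorine: 2879 / 0.903 = 3188 g.

(a) 55.0 kg; (b) 3.19 kg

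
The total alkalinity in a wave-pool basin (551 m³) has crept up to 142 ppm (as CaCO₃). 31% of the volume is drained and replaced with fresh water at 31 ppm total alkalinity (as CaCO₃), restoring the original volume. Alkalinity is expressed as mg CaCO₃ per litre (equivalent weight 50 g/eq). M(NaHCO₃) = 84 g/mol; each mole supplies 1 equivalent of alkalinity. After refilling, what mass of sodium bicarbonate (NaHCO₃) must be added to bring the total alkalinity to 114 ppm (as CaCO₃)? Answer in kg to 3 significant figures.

Volume: 551 m³ = 551,000 L.
After draining 31% and refilling: 142 × 0.69 + 31 × 0.31 = 107.59 ppm.
Deficit to target: 114 − 107.59 = 6.41 mg/L.
As CaCO₃: 6.41 mg/L × 551,000 L = 3532 g; ÷ 50 g/eq ÷ 1 = 70.64 mol NaHCO₃.
Mass: 70.64 × 84 = 5934 g.

5.93 kg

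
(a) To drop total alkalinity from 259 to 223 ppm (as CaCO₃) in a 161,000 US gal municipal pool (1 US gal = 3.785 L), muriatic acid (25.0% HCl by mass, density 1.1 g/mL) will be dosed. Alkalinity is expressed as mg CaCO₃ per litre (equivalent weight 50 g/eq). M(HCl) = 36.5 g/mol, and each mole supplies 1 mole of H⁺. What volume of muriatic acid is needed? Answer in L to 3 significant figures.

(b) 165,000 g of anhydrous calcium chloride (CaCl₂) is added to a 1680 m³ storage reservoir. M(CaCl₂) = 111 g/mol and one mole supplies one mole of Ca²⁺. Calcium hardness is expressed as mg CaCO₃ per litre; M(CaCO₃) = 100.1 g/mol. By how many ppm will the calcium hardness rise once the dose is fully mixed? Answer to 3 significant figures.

(a) 58.2 L; (b) 88.6 ppm

(a) Volume: 161,000 US gal × 3.785 L/gal = 609,385 L.
(a) Alkalinity to neutralize: (259 − 223) = 36 mg/L as CaCO₃ × 609,385 L = 21,940 g as CaCO₃.
(a) Equivalents of H⁺ required: 21,940 ÷ 50 g/eq = 438.8 eq = 438.8 mol HCl.
(a) Mass of HCl: 438.8 × 36.5 = 16,010 g.
(a) Mass of 25.0% solution: 16,010 / 0.25 = 64,060 g.
(a) Volume: 64,060 g ÷ 1.1 g/mL = 58,240 mL.

(b) Volume: 1680 m³ = 1,680,000 L.
(b) Moles of Ca²⁺: 165,000 g ÷ 111 g/mol = 1486 mol.
(b) As CaCO₃: 1486 mol × 100.1 g/mol = 148,800 g.
(b) Rise: 148,800 g / 1,680,000 L × 1000 = 88.57 mg/L.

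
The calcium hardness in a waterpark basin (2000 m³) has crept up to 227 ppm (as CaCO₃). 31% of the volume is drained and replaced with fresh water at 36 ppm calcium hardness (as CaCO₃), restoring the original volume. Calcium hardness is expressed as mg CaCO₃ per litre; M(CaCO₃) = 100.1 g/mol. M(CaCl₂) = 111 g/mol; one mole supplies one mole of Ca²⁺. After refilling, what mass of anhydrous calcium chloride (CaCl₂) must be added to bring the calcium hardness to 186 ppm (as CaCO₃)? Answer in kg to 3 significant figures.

40.4 kg

Volume: 2000 m³ = 2,000,000 L.
After draining 31% and refilling: 227 × 0.69 + 36 × 0.31 = 167.79 ppm.
Deficit to target: 186 − 167.79 = 18.21 mg/L.
As CaCO₃: 18.21 mg/L × 2,000,000 L = 36,420 g; ÷ 100.1 = 363.8 mol Ca²⁺.
Mass: 363.8 × 111 = 40,390 g.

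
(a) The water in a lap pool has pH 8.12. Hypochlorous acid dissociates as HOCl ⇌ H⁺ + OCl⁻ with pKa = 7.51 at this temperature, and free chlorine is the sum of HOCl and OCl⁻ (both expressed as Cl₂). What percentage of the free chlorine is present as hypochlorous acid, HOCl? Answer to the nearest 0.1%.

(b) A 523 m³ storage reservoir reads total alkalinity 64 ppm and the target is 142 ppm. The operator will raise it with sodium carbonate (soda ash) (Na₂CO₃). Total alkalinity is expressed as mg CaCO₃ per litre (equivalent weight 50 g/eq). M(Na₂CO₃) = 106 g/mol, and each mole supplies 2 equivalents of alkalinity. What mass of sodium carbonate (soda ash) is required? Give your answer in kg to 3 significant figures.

(a) [OCl⁻]/[HOCl] = 10^(pH − pKa) = 10^(8.12 − 7.51) = 10^0.61 = 4.074.
(a) Fraction as HOCl = 1 / (1 + 4.074) = 0.1971.

(b) Volume: 523 m³ = 523,000 L.
(b) Alkalinity to add: (142 − 64) = 78 mg/L as CaCO₃ × 523,000 L = 40,790 g as CaCO₃.
(b) Equivalents: 40,790 g ÷ 50 g/eq = 815.9 eq.
(b) Each mole of Na₂CO₃ supplies 2 eq, so 815.9 / 2 = 407.9 mol.
(b) Mass: 407.9 mol × 106 g/mol = 43,240 g.

(a) 19.7%; (b) 43.2 kg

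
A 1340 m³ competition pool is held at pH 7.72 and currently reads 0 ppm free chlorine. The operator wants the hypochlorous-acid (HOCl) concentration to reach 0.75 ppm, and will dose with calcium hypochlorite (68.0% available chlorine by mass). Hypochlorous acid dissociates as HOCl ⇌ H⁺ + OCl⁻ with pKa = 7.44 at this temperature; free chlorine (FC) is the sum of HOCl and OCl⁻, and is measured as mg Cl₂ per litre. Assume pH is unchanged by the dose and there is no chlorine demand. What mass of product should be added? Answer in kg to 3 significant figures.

4.29 kg

Volume: 1340 m³ = 1,340,000 L.
[OCl⁻]/[HOCl] = 10^(pH − pKa) = 10^(7.72 − 7.44) = 1.905; fraction as HOCl = 1/(1 + 1.905) = 0.3442.
Free chlorine required for 0.75 ppm HOCl: 0.75 / 0.3442 = 2.179 ppm.
FC to add: 2.179 − 0 = 2.179 mg/L as Cl₂.
Cl₂ equivalent: 2.179 mg/L × 1,340,000 L = 2920 g.
Product at 68.0% available Cl: 2920 / 0.68 = 4294 g.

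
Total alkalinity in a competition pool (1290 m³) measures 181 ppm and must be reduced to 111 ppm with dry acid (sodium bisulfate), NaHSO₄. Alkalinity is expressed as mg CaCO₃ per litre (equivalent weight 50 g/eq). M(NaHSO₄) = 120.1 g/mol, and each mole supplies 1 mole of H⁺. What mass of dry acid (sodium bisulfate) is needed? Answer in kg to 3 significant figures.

217 kg

Volume: 1290 m³ = 1,290,000 L.
Alkalinity to neutralize: (181 − 111) = 70 mg/L as CaCO₃ × 1,290,000 L = 90,300 g as CaCO₃.
Equivalents of H⁺ required: 90,300 ÷ 50 g/eq = 1806 eq = 1806 mol NaHSO₄.
Mass of NaHSO₄: 1806 × 120.1 = 216,900 g.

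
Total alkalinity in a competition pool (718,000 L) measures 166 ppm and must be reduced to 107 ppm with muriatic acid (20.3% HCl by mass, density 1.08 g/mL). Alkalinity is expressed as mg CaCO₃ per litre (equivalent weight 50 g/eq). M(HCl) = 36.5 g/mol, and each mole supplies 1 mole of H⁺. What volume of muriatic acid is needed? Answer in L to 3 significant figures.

Alkalinity to neutralize: (166 − 107) = 59 mg/L as CaCO₃ × 718,000 L = 42,360 g as CaCO₃.
Equivalents of H⁺ required: 42,360 ÷ 50 g/eq = 847.2 eq = 847.2 mol HCl.
Mass of HCl: 847.2 × 36.5 = 30,920 g.
Mass of 20.3% solution: 30,920 / 0.203 = 152,300 g.
Volume: 152,300 g ÷ 1.08 g/mL = 141,100 mL.

141 L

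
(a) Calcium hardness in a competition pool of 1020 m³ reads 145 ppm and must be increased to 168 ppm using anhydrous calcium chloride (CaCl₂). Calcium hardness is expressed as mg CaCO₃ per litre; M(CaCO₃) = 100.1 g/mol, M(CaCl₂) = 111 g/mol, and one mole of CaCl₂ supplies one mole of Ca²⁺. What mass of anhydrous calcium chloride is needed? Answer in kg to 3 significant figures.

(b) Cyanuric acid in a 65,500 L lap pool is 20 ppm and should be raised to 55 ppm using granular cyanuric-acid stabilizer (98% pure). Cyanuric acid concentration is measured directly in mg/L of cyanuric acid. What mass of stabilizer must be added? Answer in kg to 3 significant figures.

(a) Volume: 1020 m³ = 1,020,000 L.
(a) Hardness to add: (168 − 145) = 23 mg/L as CaCO₃ × 1,020,000 L = 23,460 g as CaCO₃.
(a) Moles of Ca²⁺ (1 mol Ca²⁺ ≡ 1 mol CaCO₃): 23,460 / 100.1 g/mol = 234.4 mol.
(a) Mass of CaCl₂: 234.4 × 111 = 26,010 g.

(b) CYA to add: (55 − 20) = 35 mg/L × 65,500 L = 2292 g cyanuric acid.
(b) At 98% purity: 2292 / 0.98 = 2339 g product.

(a) 26.0 kg; (b) 2.34 kg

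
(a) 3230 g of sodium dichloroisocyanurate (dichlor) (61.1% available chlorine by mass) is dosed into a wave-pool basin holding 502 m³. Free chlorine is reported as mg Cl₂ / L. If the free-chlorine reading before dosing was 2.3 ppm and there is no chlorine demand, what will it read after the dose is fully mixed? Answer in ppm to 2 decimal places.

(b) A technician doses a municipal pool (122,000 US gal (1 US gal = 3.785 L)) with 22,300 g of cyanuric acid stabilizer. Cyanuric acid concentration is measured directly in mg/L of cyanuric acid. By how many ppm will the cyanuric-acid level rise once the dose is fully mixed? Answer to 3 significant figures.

(a) 6.23 ppm; (b) 48.3 ppm

(a) Volume: 502 m³ = 502,000 L.
(a) Available chlorine delivered: 3230 g × 0.611 = 1974 g as Cl₂.
(a) Concentration rise: 1974 g / 502,000 L = 3.931 mg/L = 3.93 ppm.
(a) Final FC: 2.3 + 3.93 = 6.23 ppm.

(b) Volume: 122,000 US gal × 3.785 L/gal = 461,770 L.
(b) Rise: 22,300 g / 461,770 L × 1000 = 48.29 mg/L.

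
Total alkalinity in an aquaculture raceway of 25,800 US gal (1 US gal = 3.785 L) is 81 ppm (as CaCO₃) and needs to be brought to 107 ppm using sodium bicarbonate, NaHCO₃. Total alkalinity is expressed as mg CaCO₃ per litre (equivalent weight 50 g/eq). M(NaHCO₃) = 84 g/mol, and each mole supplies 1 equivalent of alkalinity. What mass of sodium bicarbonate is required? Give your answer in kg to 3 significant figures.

Volume: 25,800 US gal × 3.785 L/gal = 97,653 L.
Alkalinity to add: (107 − 81) = 26 mg/L as CaCO₃ × 97,653 L = 2539 g as CaCO₃.
Equivalents: 2539 g ÷ 50 g/eq = 50.78 eq.
NaHCO₃ supplies 1 eq per mole → 50.78 mol.
Mass: 50.78 mol × 84 g/mol = 4265 g.

4.27 kg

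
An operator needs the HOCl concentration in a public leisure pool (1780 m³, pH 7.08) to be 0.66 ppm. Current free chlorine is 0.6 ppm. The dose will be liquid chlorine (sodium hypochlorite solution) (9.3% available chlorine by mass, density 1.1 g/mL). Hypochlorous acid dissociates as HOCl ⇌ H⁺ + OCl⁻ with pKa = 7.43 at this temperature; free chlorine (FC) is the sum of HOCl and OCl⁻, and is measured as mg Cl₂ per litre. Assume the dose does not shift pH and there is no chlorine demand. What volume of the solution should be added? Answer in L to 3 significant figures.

6.17 L

Volume: 1780 m³ = 1,780,000 L.
[OCl⁻]/[HOCl] = 10^(pH − pKa) = 10^(7.08 − 7.43) = 0.4467; fraction as HOCl = 1/(1 + 0.4467) = 0.6912.
Free chlorine required for 0.66 ppm HOCl: 0.66 / 0.6912 = 0.9548 ppm.
FC to add: 0.9548 − 0.6 = 0.3548 mg/L as Cl₂.
Cl₂ equivalent: 0.3548 mg/L × 1,780,000 L = 631.6 g.
Product at 9.3% available Cl: 631.6 / 0.093 = 6791 g.
Volume: 6791 g ÷ 1.1 g/mL = 6174 mL.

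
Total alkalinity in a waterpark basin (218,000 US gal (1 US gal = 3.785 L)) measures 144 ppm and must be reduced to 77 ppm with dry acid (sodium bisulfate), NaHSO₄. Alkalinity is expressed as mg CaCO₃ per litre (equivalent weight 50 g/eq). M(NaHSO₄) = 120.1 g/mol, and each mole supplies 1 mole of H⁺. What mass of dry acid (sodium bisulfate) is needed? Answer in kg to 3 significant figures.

Volume: 218,000 US gal × 3.785 L/gal = 825,130 L.
Alkalinity to neutralize: (144 − 77) = 67 mg/L as CaCO₃ × 825,130 L = 55,280 g as CaCO₃.
Equivalents of H⁺ required: 55,280 ÷ 50 g/eq = 1106 eq = 1106 mol NaHSO₄.
Mass of NaHSO₄: 1106 × 120.1 = 132,800 g.

133 kg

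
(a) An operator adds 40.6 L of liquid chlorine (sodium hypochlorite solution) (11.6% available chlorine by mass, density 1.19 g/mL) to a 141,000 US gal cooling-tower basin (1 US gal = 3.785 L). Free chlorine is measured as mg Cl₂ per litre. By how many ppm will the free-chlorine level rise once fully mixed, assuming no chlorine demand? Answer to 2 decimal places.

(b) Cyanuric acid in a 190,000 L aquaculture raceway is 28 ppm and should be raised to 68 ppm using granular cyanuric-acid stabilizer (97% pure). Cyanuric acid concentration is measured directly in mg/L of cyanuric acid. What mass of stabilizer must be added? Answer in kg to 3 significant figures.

(a) 10.50 ppm; (b) 7.84 kg

(a) Volume: 141,000 US gal × 3.785 L/gal = 533,685 L.
(a) Mass of solution: 40.6 L × 1000 mL/L × 1.19 g/mL = 48,310 g.
(a) Available chlorine delivered: 48,310 g × 0.116 = 5604 g as Cl₂.
(a) Concentration rise: 5604 g / 533,685 L = 10.5 mg/L = 10.50 ppm.

(b) CYA to add: (68 − 28) = 40 mg/L × 190,000 L = 7600 g cyanuric acid.
(b) At 97% purity: 7600 / 0.97 = 7835 g product.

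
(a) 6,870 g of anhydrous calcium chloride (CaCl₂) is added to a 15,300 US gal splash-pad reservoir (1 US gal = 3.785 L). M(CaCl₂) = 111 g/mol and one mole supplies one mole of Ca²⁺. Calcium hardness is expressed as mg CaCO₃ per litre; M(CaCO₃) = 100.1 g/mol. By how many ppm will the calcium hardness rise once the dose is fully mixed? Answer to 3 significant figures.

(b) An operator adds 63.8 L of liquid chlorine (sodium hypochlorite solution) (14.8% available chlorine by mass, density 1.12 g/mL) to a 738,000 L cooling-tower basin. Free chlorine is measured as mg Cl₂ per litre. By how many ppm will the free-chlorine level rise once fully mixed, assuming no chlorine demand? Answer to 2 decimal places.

(a) 107 ppm; (b) 14.33 ppm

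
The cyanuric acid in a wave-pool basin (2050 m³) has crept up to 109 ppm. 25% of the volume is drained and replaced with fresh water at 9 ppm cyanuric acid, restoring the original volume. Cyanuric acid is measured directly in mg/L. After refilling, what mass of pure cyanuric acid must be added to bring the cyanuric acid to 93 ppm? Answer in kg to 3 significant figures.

18.4 kg

Volume: 2050 m³ = 2,050,000 L.
After draining 25% and refilling: 109 × 0.75 + 9 × 0.25 = 84 ppm.
Deficit to target: 93 − 84 = 9 mg/L.
Mass: 9 mg/L × 2,050,000 L = 18,450 g cyanuric acid.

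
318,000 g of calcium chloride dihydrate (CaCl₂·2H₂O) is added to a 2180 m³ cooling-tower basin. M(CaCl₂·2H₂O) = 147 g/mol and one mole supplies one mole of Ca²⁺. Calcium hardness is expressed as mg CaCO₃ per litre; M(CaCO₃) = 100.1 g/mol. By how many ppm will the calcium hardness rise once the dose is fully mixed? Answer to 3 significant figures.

Volume: 2180 m³ = 2,180,000 L.
Moles of Ca²⁺: 318,000 g ÷ 147 g/mol = 2163 mol.
As CaCO₃: 2163 mol × 100.1 g/mol = 216,500 g.
Rise: 216,500 g / 2,180,000 L × 1000 = 99.33 mg/L.

99.3 ppm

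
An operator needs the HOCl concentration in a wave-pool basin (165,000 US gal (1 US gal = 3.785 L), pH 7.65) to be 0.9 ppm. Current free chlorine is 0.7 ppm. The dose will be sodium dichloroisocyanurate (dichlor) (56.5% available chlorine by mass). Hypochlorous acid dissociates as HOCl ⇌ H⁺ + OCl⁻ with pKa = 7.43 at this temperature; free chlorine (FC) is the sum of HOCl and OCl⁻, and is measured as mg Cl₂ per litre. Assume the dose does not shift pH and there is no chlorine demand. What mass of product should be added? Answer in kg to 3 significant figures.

1.87 kg

Volume: 165,000 US gal × 3.785 L/gal = 624,525 L.
[OCl⁻]/[HOCl] = 10^(pH − pKa) = 10^(7.65 − 7.43) = 1.66; fraction as HOCl = 1/(1 + 1.66) = 0.376.
Free chlorine required for 0.9 ppm HOCl: 0.9 / 0.376 = 2.394 ppm.
FC to add: 2.394 − 0.7 = 1.694 mg/L as Cl₂.
Cl₂ equivalent: 1.694 mg/L × 624,525 L = 1058 g.
Product at 56.5% available Cl: 1058 / 0.565 = 1872 g.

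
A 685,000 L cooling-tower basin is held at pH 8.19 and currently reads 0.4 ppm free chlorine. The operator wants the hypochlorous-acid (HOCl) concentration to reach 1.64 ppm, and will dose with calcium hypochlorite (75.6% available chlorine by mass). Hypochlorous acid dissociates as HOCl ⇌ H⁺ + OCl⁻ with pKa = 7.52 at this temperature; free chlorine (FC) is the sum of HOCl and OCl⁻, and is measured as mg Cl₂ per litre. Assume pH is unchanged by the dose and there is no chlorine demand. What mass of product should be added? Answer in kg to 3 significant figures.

[OCl⁻]/[HOCl] = 10^(pH − pKa) = 10^(8.19 − 7.52) = 4.677; fraction as HOCl = 1/(1 + 4.677) = 0.1761.
Free chlorine required for 1.64 ppm HOCl: 1.64 / 0.1761 = 9.311 ppm.
FC to add: 9.311 − 0.4 = 8.911 mg/L as Cl₂.
Cl₂ equivalent: 8.911 mg/L × 685,000 L = 6104 g.
Product at 75.6% available Cl: 6104 / 0.756 = 8074 g.

8.07 kg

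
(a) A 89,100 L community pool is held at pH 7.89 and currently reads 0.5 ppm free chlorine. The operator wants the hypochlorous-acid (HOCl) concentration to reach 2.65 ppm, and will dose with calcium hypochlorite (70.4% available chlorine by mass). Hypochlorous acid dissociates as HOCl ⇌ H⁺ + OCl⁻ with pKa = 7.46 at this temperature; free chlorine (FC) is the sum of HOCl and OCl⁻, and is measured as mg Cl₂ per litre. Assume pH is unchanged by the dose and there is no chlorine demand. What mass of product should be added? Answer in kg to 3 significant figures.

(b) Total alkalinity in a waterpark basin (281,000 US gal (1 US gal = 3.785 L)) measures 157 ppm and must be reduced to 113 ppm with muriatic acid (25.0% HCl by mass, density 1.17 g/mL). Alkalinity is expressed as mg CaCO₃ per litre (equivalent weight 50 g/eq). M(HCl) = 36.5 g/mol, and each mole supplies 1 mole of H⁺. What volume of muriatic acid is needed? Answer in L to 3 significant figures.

(a) [OCl⁻]/[HOCl] = 10^(pH − pKa) = 10^(7.89 − 7.46) = 2.692; fraction as HOCl = 1/(1 + 2.692) = 0.2709.
(a) Free chlorine required for 2.65 ppm HOCl: 2.65 / 0.2709 = 9.783 ppm.
(a) FC to add: 9.783 − 0.5 = 9.283 mg/L as Cl₂.
(a) Cl₂ equivalent: 9.283 mg/L × 89,100 L = 827.1 g.
(a) Product at 70.4% available Cl: 827.1 / 0.704 = 1175 g.

(b) Volume: 281,000 US gal × 3.785 L/gal = 1,063,585 L.
(b) Alkalinity to neutralize: (157 − 113) = 44 mg/L as CaCO₃ × 1,063,585 L = 46,800 g as CaCO₃.
(b) Equivalents of H⁺ required: 46,800 ÷ 50 g/eq = 936 eq = 936 mol HCl.
(b) Mass of HCl: 936 × 36.5 = 34,160 g.
(b) Mass of 25.0% solution: 34,160 / 0.25 = 136,600 g.
(b) Volume: 136,600 g ÷ 1.17 g/mL = 116,800 mL.

(a) 1.17 kg; (b) 117 L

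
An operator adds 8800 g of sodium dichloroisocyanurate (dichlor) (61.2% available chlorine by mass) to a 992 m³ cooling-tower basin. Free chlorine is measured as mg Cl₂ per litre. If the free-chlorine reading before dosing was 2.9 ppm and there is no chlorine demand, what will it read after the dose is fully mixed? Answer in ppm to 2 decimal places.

8.33 ppm

Volume: 992 m³ = 992,000 L.
Available chlorine delivered: 8800 g × 0.612 = 5386 g as Cl₂.
Concentration rise: 5386 g / 992,000 L = 5.429 mg/L = 5.43 ppm.
Final FC: 2.9 + 5.43 = 8.33 ppm.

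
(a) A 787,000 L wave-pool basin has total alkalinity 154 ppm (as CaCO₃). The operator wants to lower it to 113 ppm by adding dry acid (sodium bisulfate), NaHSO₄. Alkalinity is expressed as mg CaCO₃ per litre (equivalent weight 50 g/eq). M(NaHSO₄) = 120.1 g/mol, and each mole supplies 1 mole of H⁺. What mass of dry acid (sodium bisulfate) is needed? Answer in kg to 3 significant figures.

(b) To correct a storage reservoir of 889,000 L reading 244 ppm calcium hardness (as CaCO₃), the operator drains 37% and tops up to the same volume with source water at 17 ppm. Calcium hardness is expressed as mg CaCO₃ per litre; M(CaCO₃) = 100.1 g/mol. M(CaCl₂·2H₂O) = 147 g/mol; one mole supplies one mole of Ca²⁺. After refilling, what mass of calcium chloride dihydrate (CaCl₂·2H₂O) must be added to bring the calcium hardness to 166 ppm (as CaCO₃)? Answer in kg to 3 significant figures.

(a) Alkalinity to neutralize: (154 − 113) = 41 mg/L as CaCO₃ × 787,000 L = 32,270 g as CaCO₃.
(a) Equivalents of H⁺ required: 32,270 ÷ 50 g/eq = 645.3 eq = 645.3 mol NaHSO₄.
(a) Mass of NaHSO₄: 645.3 × 120.1 = 77,510 g.

(b) After draining 37% and refilling: 244 × 0.63 + 17 × 0.37 = 160.01 ppm.
(b) Deficit to target: 166 − 160.01 = 5.99 mg/L.
(b) As CaCO₃: 5.99 mg/L × 889,000 L = 5325 g; ÷ 100.1 = 53.2 mol Ca²⁺.
(b) Mass: 53.2 × 147 = 7820 g.

(a) 77.5 kg; (b) 7.82 kg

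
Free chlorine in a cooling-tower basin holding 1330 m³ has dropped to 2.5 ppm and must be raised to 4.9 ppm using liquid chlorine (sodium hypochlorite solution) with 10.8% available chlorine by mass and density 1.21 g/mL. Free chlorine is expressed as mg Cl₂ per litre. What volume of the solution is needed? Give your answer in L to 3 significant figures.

Volume: 1330 m³ = 1,330,000 L.
Chlorine deficit: 4.9 − 2.5 = 2.4 ppm = 2.4 mg/L as Cl₂.
Cl₂ equivalent needed: 2.4 mg/L × 1,330,000 L = 3,192,000 mg = 3192 g.
Product at 10.8% available chlorine: 3192 / 0.108 = 29,560 g.
Volume at density 1.21 g/mL: 29,560 g ÷ 1.21 g/mL = 24,430 mL.

24.4 L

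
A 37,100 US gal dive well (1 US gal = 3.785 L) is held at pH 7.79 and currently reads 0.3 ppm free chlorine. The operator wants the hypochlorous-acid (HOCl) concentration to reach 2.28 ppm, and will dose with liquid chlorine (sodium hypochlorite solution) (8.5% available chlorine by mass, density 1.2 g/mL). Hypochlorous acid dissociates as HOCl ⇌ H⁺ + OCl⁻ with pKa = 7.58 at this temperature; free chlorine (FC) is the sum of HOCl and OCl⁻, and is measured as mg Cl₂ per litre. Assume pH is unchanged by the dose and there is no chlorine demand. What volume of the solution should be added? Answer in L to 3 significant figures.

Volume: 37,100 US gal × 3.785 L/gal = 140,424 L.
[OCl⁻]/[HOCl] = 10^(pH − pKa) = 10^(7.79 − 7.58) = 1.622; fraction as HOCl = 1/(1 + 1.622) = 0.3814.
Free chlorine required for 2.28 ppm HOCl: 2.28 / 0.3814 = 5.978 ppm.
FC to add: 5.978 − 0.3 = 5.678 mg/L as Cl₂.
Cl₂ equivalent: 5.678 mg/L × 140,424 L = 797.3 g.
Product at 8.5% available Cl: 797.3 / 0.085 = 9380 g.
Volume: 9380 g ÷ 1.2 g/mL = 7817 mL.

7.82 L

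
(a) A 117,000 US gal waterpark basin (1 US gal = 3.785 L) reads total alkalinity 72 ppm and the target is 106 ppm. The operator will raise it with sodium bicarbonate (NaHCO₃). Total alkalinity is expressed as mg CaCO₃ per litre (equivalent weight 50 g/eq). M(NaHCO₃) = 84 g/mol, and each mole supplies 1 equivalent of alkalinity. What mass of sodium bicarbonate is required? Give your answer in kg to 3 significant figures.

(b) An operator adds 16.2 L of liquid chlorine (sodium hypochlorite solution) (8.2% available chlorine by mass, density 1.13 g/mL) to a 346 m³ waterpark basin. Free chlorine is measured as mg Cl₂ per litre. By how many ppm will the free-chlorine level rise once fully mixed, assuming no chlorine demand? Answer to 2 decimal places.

(a) 25.3 kg; (b) 4.34 ppm

(a) Volume: 117,000 US gal × 3.785 L/gal = 442,845 L.
(a) Alkalinity to add: (106 − 72) = 34 mg/L as CaCO₃ × 442,845 L = 15,060 g as CaCO₃.
(a) Equivalents: 15,060 g ÷ 50 g/eq = 301.1 eq.
(a) NaHCO₃ supplies 1 eq per mole → 301.1 mol.
(a) Mass: 301.1 mol × 84 g/mol = 25,300 g.

(b) Volume: 346 m³ = 346,000 L.
(b) Mass of solution: 16.2 L × 1000 mL/L × 1.13 g/mL = 18,310 g.
(b) Available chlorine delivered: 18,310 g × 0.082 = 1501 g as Cl₂.
(b) Concentration rise: 1501 g / 346,000 L = 4.338 mg/L = 4.34 ppm.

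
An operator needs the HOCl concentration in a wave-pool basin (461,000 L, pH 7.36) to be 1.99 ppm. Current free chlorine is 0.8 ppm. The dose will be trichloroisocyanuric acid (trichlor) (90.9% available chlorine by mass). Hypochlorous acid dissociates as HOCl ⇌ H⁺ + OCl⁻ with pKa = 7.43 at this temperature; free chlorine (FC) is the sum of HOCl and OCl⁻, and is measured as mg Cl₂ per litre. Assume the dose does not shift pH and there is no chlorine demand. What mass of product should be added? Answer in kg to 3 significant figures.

[OCl⁻]/[HOCl] = 10^(pH − pKa) = 10^(7.36 − 7.43) = 0.8511; fraction as HOCl = 1/(1 + 0.8511) = 0.5402.
Free chlorine required for 1.99 ppm HOCl: 1.99 / 0.5402 = 3.684 ppm.
FC to add: 3.684 − 0.8 = 2.884 mg/L as Cl₂.
Cl₂ equivalent: 2.884 mg/L × 461,000 L = 1329 g.
Product at 90.9% available Cl: 1329 / 0.909 = 1463 g.

1.46 kg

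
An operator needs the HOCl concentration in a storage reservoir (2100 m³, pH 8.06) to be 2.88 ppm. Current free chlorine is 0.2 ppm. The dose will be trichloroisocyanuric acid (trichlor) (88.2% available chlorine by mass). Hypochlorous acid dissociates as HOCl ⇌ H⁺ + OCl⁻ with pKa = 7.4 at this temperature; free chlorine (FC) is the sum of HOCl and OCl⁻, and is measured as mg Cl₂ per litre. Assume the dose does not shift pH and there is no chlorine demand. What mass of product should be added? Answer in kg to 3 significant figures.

37.7 kg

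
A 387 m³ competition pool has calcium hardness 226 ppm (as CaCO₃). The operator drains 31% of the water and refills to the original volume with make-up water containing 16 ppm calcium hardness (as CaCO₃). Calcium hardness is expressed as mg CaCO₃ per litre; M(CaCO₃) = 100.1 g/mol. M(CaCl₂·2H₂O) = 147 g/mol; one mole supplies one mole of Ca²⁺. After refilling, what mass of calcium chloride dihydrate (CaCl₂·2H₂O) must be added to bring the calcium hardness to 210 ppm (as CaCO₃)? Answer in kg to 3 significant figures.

Volume: 387 m³ = 387,000 L.
After draining 31% and refilling: 226 × 0.69 + 16 × 0.31 = 160.9 ppm.
Deficit to target: 210 − 160.9 = 49.1 mg/L.
As CaCO₃: 49.1 mg/L × 387,000 L = 19,000 g; ÷ 100.1 = 189.8 mol Ca²⁺.
Mass: 189.8 × 147 = 27,900 g.

27.9 kg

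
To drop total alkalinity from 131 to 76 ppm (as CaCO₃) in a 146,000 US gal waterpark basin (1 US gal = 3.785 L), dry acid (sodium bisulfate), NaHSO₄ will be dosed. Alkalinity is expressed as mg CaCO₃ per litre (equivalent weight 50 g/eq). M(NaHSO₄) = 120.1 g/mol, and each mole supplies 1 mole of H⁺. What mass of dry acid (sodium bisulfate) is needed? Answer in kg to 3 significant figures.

73.0 kg

Volume: 146,000 US gal × 3.785 L/gal = 552,610 L.
Alkalinity to neutralize: (131 − 76) = 55 mg/L as CaCO₃ × 552,610 L = 30,390 g as CaCO₃.
Equivalents of H⁺ required: 30,390 ÷ 50 g/eq = 607.9 eq = 607.9 mol NaHSO₄.
Mass of NaHSO₄: 607.9 × 120.1 = 73,010 g.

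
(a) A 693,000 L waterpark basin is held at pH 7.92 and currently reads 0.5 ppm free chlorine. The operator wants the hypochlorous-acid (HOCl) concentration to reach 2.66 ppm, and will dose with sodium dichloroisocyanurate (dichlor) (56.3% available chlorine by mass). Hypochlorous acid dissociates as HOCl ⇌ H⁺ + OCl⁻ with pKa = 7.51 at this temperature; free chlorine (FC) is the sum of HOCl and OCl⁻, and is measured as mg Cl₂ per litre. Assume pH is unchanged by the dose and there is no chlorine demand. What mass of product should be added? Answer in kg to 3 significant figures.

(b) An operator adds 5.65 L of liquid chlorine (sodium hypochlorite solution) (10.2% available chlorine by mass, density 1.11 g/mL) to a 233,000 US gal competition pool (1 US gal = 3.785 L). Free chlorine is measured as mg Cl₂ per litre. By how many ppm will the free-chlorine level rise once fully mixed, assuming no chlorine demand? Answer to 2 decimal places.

(a) 11.1 kg; (b) 0.73 ppm

(a) [OCl⁻]/[HOCl] = 10^(pH − pKa) = 10^(7.92 − 7.51) = 2.57; fraction as HOCl = 1/(1 + 2.57) = 0.2801.
(a) Free chlorine required for 2.66 ppm HOCl: 2.66 / 0.2801 = 9.497 ppm.
(a) FC to add: 9.497 − 0.5 = 8.997 mg/L as Cl₂.
(a) Cl₂ equivalent: 8.997 mg/L × 693,000 L = 6235 g.
(a) Product at 56.3% available Cl: 6235 / 0.563 = 11,070 g.

(b) Volume: 233,000 US gal × 3.785 L/gal = 881,905 L.
(b) Mass of solution: 5.65 L × 1000 mL/L × 1.11 g/mL = 6272 g.
(b) Available chlorine delivered: 6272 g × 0.102 = 639.7 g as Cl₂.
(b) Concentration rise: 639.7 g / 881,905 L = 0.7254 mg/L = 0.73 ppm.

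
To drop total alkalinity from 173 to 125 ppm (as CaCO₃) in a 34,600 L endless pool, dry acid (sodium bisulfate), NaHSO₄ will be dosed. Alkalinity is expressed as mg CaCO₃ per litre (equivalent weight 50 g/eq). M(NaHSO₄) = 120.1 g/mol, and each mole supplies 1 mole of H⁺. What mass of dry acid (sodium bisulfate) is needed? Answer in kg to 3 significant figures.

3.99 kg

Alkalinity to neutralize: (173 − 125) = 48 mg/L as CaCO₃ × 34,600 L = 1661 g as CaCO₃.
Equivalents of H⁺ required: 1661 ÷ 50 g/eq = 33.22 eq = 33.22 mol NaHSO₄.
Mass of NaHSO₄: 33.22 × 120.1 = 3989 g.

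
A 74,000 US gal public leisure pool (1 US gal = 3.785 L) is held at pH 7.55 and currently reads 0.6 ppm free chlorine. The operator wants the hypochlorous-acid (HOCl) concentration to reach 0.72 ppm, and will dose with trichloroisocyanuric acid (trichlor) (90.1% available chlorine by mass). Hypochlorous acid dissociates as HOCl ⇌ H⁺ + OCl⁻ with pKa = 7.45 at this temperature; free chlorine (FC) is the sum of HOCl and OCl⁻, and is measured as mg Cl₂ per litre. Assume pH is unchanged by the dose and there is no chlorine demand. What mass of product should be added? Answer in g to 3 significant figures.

319 g

Volume: 74,000 US gal × 3.785 L/gal = 280,090 L.
[OCl⁻]/[HOCl] = 10^(pH − pKa) = 10^(7.55 − 7.45) = 1.259; fraction as HOCl = 1/(1 + 1.259) = 0.4427.
Free chlorine required for 0.72 ppm HOCl: 0.72 / 0.4427 = 1.626 ppm.
FC to add: 1.626 − 0.6 = 1.026 mg/L as Cl₂.
Cl₂ equivalent: 1.026 mg/L × 280,090 L = 287.5 g.
Product at 90.1% available Cl: 287.5 / 0.901 = 319.1 g.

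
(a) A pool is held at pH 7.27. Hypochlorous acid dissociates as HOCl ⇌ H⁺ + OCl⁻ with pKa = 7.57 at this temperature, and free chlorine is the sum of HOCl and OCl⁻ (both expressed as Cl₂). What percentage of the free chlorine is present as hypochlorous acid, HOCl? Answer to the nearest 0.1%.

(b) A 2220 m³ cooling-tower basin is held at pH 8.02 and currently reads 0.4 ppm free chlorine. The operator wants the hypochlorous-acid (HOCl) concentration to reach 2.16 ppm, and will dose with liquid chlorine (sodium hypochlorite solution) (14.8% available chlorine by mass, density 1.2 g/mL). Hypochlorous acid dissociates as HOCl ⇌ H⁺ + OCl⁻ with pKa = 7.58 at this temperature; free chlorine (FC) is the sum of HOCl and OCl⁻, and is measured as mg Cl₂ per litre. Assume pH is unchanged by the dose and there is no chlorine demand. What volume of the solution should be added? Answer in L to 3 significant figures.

(a) 66.6%; (b) 96.4 L

(a) [OCl⁻]/[HOCl] = 10^(pH − pKa) = 10^(7.27 − 7.57) = 10^-0.30 = 0.5012.
(a) Fraction as HOCl = 1 / (1 + 0.5012) = 0.6661.

(b) Volume: 2220 m³ = 2,220,000 L.
(b) [OCl⁻]/[HOCl] = 10^(pH − pKa) = 10^(8.02 − 7.58) = 2.754; fraction as HOCl = 1/(1 + 2.754) = 0.2664.
(b) Free chlorine required for 2.16 ppm HOCl: 2.16 / 0.2664 = 8.109 ppm.
(b) FC to add: 8.109 − 0.4 = 7.709 mg/L as Cl₂.
(b) Cl₂ equivalent: 7.709 mg/L × 2,220,000 L = 17,110 g.
(b) Product at 14.8% available Cl: 17,110 / 0.148 = 115,600 g.
(b) Volume: 115,600 g ÷ 1.2 g/mL = 96,360 mL.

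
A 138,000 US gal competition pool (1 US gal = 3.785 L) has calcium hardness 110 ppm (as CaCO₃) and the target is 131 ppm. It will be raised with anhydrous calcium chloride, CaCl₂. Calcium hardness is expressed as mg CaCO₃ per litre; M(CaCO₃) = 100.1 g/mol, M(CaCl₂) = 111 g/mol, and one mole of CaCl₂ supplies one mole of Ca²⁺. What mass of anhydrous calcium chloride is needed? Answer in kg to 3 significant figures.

12.2 kg

Volume: 138,000 US gal × 3.785 L/gal = 522,330 L.
Hardness to add: (131 − 110) = 21 mg/L as CaCO₃ × 522,330 L = 10,970 g as CaCO₃.
Moles of Ca²⁺ (1 mol Ca²⁺ ≡ 1 mol CaCO₃): 10,970 / 100.1 g/mol = 109.6 mol.
Mass of CaCl₂: 109.6 × 111 = 12,160 g.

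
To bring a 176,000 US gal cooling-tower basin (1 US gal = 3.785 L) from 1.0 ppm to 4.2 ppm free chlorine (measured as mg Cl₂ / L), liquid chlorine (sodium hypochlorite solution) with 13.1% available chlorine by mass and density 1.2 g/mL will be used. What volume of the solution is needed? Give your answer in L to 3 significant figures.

Volume: 176,000 US gal × 3.785 L/gal = 666,160 L.
Chlorine deficit: 4.2 − 1.0 = 3.2 ppm = 3.2 mg/L as Cl₂.
Cl₂ equivalent needed: 3.2 mg/L × 666,160 L = 2,132,000 mg = 2132 g.
Product at 13.1% available chlorine: 2132 / 0.131 = 16,270 g.
Volume at density 1.2 g/mL: 16,270 g ÷ 1.2 g/mL = 13,560 mL.

13.6 L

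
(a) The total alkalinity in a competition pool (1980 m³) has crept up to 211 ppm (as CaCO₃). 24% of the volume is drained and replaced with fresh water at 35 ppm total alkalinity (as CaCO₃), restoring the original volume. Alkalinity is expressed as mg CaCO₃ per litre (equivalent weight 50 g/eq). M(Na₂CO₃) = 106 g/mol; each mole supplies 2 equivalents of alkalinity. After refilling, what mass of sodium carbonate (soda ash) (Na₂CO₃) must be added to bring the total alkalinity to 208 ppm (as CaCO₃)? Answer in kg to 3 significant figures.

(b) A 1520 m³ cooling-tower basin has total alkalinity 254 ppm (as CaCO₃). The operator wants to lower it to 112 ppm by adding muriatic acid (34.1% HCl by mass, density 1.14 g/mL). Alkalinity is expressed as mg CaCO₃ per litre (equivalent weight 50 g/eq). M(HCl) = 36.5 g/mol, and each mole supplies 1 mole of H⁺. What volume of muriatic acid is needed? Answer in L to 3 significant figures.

(a) 82.4 kg; (b) 405 L

(a) Volume: 1980 m³ = 1,980,000 L.
(a) After draining 24% and refilling: 211 × 0.76 + 35 × 0.24 = 168.76 ppm.
(a) Deficit to target: 208 − 168.76 = 39.24 mg/L.
(a) As CaCO₃: 39.24 mg/L × 1,980,000 L = 77,700 g; ÷ 50 g/eq ÷ 2 = 777 mol Na₂CO₃.
(a) Mass: 777 × 106 = 82,360 g.

(b) Volume: 1520 m³ = 1,520,000 L.
(b) Alkalinity to neutralize: (254 − 112) = 142 mg/L as CaCO₃ × 1,520,000 L = 215,800 g as CaCO₃.
(b) Equivalents of H⁺ required: 215,800 ÷ 50 g/eq = 4317 eq = 4317 mol HCl.
(b) Mass of HCl: 4317 × 36.5 = 157,600 g.
(b) Mass of 34.1% solution: 157,600 / 0.341 = 462,100 g.
(b) Volume: 462,100 g ÷ 1.14 g/mL = 405,300 mL.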